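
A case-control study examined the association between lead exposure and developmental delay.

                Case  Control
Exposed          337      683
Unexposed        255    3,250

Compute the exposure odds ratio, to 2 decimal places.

Cells: a = 337, b = 683, c = 255, d = 3250.
OR = (a·d)/(b·c) = (337 × 3250) / (683 × 255) = 1095250 / 174165 = 6.28858
The odds of developmental delay are about 6.29 times as high in the exposed group.

6.29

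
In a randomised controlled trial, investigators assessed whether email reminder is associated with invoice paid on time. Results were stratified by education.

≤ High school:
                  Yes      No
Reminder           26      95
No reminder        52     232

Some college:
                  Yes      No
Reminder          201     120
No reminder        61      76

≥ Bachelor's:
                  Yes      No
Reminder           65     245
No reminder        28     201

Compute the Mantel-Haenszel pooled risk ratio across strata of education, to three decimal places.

1.424

RR_MH = Σ(aᵢ·n₀ᵢ/nᵢ) / Σ(cᵢ·n₁ᵢ/nᵢ), with n₁ᵢ = aᵢ+bᵢ (exposed), n₀ᵢ = cᵢ+dᵢ (unexposed), nᵢ = n₁ᵢ+n₀ᵢ.
Stratum 1 (≤ High school): n₁ = 121, n₀ = 284, n = 405; a·n₀/n = 26·284/405 = 18.2321; c·n₁/n = 52·121/405 = 15.5358
Stratum 2 (Some college): n₁ = 321, n₀ = 137, n = 458; a·n₀/n = 201·137/458 = 60.1245; c·n₁/n = 61·321/458 = 42.7533
Stratum 3 (≥ Bachelor's): n₁ = 310, n₀ = 229, n = 539; a·n₀/n = 65·229/539 = 27.6160; c·n₁/n = 28·310/539 = 16.1039
RR_MH = (18.2321 + 60.1245 + 27.6160) / (15.5358 + 42.7533 + 16.1039) = 105.9725 / 74.3930 = 1.42450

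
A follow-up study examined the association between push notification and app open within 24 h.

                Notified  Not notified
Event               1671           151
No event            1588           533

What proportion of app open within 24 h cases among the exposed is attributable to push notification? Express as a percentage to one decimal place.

Reading the table with exposure as columns: a = 1671 (Notified, case), b = 1588 (Notified, non-case), c = 151 (Not notified, case), d = 533.
Risk in exposed = 1671/3259 = 0.51273; risk in unexposed = 151/684 = 0.22076.
RR = 0.51273/0.22076 = 2.32258
AR% = (RR − 1)/RR × 100 = (2.32258 − 1)/2.32258 × 100 = 56.9445%

56.9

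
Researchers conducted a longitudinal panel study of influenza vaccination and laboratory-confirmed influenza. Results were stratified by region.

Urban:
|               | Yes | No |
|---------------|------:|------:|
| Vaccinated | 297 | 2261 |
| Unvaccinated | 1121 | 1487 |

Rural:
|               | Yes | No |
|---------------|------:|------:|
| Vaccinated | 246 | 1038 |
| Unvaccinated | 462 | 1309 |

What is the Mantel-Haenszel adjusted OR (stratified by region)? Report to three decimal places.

OR_MH = Σ(aᵢdᵢ/nᵢ) / Σ(bᵢcᵢ/nᵢ), where nᵢ is the stratum total.
Stratum 1 (Urban): n = 5166; a·d/n = 297·1487/5166 = 85.4895; b·c/n = 2261·1121/5166 = 490.6274
Stratum 2 (Rural): n = 3055; a·d/n = 246·1309/3055 = 105.4056; b·c/n = 1038·462/3055 = 156.9741
OR_MH = (85.4895 + 105.4056) / (490.6274 + 156.9741) = 190.8951 / 647.6015 = 0.29477

0.295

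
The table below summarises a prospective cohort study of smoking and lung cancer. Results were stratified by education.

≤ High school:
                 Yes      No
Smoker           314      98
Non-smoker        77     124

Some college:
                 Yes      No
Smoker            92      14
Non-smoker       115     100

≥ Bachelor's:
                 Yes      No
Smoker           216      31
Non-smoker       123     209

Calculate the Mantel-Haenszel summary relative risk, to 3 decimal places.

2.028

RR_MH = Σ(aᵢ·n₀ᵢ/nᵢ) / Σ(cᵢ·n₁ᵢ/nᵢ), with n₁ᵢ = aᵢ+bᵢ (exposed), n₀ᵢ = cᵢ+dᵢ (unexposed), nᵢ = n₁ᵢ+n₀ᵢ.
Stratum 1 (≤ High school): n₁ = 412, n₀ = 201, n = 613; a·n₀/n = 314·201/613 = 102.9592; c·n₁/n = 77·412/613 = 51.7520
Stratum 2 (Some college): n₁ = 106, n₀ = 215, n = 321; a·n₀/n = 92·215/321 = 61.6199; c·n₁/n = 115·106/321 = 37.9751
Stratum 3 (≥ Bachelor's): n₁ = 247, n₀ = 332, n = 579; a·n₀/n = 216·332/579 = 123.8549; c·n₁/n = 123·247/579 = 52.4715
RR_MH = (102.9592 + 61.6199 + 123.8549) / (51.7520 + 37.9751 + 52.4715) = 288.4341 / 142.1986 = 2.02839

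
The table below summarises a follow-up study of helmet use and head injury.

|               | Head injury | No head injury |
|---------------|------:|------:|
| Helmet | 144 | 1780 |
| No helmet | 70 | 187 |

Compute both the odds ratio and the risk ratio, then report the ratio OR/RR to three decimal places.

0.786

Cells: a = 144, b = 1780, c = 70, d = 187.
OR = (144·187)/(1780·70) = 26928/124600 = 0.21612
Risk in exposed = 144/1924 = 0.07484; risk in unexposed = 70/257 = 0.27237; RR = 0.27478
OR/RR = 0.21612 / 0.27478 = 0.78649
The outcome is not rare, so the OR lies further from 1 than the RR.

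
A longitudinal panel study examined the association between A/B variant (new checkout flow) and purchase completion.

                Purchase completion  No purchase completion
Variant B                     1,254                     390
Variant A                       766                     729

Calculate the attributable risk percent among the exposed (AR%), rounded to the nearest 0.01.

32.83

Cells: a = 1254, b = 390, c = 766, d = 729.
Risk in exposed = 1254/1644 = 0.76277; risk in unexposed = 766/1495 = 0.51237.
RR = 0.76277/0.51237 = 1.48870
AR% = (RR − 1)/RR × 100 = (1.48870 − 1)/1.48870 × 100 = 32.8274%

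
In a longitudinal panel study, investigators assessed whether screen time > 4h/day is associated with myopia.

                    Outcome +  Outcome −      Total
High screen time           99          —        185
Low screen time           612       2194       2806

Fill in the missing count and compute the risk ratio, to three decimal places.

2.454

The missing cell is in the exposed row: 185 − 99 = 86.
So a = 99, b = 86, c = 612, d = 2194.
RR = [a/(a+b)] / [c/(c+d)] = (99/185) / (612/2806) = 0.53514/0.21810 = 2.45358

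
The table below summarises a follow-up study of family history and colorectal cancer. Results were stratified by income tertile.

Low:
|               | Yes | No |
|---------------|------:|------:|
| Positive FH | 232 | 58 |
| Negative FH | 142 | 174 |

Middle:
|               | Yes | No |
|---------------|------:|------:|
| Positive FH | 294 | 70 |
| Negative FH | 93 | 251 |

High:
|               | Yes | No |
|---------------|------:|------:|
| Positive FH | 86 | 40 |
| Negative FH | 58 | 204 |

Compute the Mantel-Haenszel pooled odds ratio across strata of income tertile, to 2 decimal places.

7.51

OR_MH = Σ(aᵢdᵢ/nᵢ) / Σ(bᵢcᵢ/nᵢ), where nᵢ is the stratum total.
Stratum 1 (Low): n = 606; a·d/n = 232·174/606 = 66.6139; b·c/n = 58·142/606 = 13.5908
Stratum 2 (Middle): n = 708; a·d/n = 294·251/708 = 104.2288; b·c/n = 70·93/708 = 9.1949
Stratum 3 (High): n = 388; a·d/n = 86·204/388 = 45.2165; b·c/n = 40·58/388 = 5.9794
OR_MH = (66.6139 + 104.2288 + 45.2165) / (13.5908 + 9.1949 + 5.9794) = 216.0592 / 28.7651 = 7.51117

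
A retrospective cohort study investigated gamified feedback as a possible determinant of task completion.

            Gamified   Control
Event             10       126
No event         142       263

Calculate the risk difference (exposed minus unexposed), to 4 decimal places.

-0.2581

Reading the table with exposure as columns: a = 10 (Gamified, case), b = 142 (Gamified, non-case), c = 126 (Control, case), d = 263.
Risk in exposed = 10/152 = 0.065789; risk in unexposed = 126/389 = 0.323907.
Risk difference = 0.065789 − 0.323907 = -0.258118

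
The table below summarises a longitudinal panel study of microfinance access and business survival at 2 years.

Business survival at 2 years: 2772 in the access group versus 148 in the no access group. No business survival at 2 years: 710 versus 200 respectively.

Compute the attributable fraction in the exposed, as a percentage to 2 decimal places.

From the description: a = 2772, b = 710, c = 148, d = 200.
Risk in exposed = 2772/3482 = 0.79609; risk in unexposed = 148/348 = 0.42529.
RR = 0.79609/0.42529 = 1.87190
AR% = (RR − 1)/RR × 100 = (1.87190 − 1)/1.87190 × 100 = 46.5783%

46.58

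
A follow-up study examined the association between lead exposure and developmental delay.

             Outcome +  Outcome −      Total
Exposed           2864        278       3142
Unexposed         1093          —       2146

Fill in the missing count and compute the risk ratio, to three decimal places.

1.790

The missing cell is in the unexposed row: 2146 − 1093 = 1053.
So a = 2864, b = 278, c = 1093, d = 1053.
RR = [a/(a+b)] / [c/(c+d)] = (2864/3142) / (1093/2146) = 0.91152/0.50932 = 1.78968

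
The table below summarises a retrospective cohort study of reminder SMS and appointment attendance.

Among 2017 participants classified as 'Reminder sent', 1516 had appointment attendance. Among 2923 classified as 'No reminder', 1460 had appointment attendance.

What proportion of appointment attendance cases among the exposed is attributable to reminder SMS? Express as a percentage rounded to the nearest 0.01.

From the description: a = 1516, b = 501, c = 1460, d = 1463.
Risk in exposed = 1516/2017 = 0.75161; risk in unexposed = 1460/2923 = 0.49949.
RR = 0.75161/0.49949 = 1.50477
AR% = (RR − 1)/RR × 100 = (1.50477 − 1)/1.50477 × 100 = 33.5445%

33.54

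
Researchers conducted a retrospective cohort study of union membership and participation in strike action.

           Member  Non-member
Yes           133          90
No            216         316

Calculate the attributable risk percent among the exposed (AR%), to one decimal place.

41.8

Reading the table with exposure as columns: a = 133 (Member, case), b = 216 (Member, non-case), c = 90 (Non-member, case), d = 316.
Risk in exposed = 133/349 = 0.38109; risk in unexposed = 90/406 = 0.22167.
RR = 0.38109/0.22167 = 1.71913
AR% = (RR − 1)/RR × 100 = (1.71913 − 1)/1.71913 × 100 = 41.8312%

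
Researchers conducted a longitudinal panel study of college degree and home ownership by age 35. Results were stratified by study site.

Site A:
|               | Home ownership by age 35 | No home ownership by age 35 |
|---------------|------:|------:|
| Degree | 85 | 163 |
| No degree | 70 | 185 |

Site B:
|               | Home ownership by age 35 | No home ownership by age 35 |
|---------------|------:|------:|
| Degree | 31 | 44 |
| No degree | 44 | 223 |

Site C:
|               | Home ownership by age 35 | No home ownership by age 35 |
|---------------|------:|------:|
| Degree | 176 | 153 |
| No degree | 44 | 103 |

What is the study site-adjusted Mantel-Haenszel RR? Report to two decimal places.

RR_MH = Σ(aᵢ·n₀ᵢ/nᵢ) / Σ(cᵢ·n₁ᵢ/nᵢ), with n₁ᵢ = aᵢ+bᵢ (exposed), n₀ᵢ = cᵢ+dᵢ (unexposed), nᵢ = n₁ᵢ+n₀ᵢ.
Stratum 1 (Site A): n₁ = 248, n₀ = 255, n = 503; a·n₀/n = 85·255/503 = 43.0915; c·n₁/n = 70·248/503 = 34.5129
Stratum 2 (Site B): n₁ = 75, n₀ = 267, n = 342; a·n₀/n = 31·267/342 = 24.2018; c·n₁/n = 44·75/342 = 9.6491
Stratum 3 (Site C): n₁ = 329, n₀ = 147, n = 476; a·n₀/n = 176·147/476 = 54.3529; c·n₁/n = 44·329/476 = 30.4118
RR_MH = (43.0915 + 24.2018 + 54.3529) / (34.5129 + 9.6491 + 30.4118) = 121.6461 / 74.5738 = 1.63122

1.63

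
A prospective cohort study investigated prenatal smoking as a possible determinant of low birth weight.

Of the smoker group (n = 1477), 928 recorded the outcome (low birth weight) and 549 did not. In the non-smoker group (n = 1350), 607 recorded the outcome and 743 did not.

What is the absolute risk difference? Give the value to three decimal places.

0.179

From the description: a = 928, b = 549, c = 607, d = 743.
Risk in exposed = 928/1477 = 0.628301; risk in unexposed = 607/1350 = 0.449630.
Risk difference = 0.628301 − 0.449630 = 0.178671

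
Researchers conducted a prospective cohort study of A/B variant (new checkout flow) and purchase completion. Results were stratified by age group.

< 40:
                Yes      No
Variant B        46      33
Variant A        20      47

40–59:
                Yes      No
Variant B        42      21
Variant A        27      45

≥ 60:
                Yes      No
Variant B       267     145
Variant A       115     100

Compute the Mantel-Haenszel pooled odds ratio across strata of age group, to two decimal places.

2.02

OR_MH = Σ(aᵢdᵢ/nᵢ) / Σ(bᵢcᵢ/nᵢ), where nᵢ is the stratum total.
Stratum 1 (< 40): n = 146; a·d/n = 46·47/146 = 14.8082; b·c/n = 33·20/146 = 4.5205
Stratum 2 (40–59): n = 135; a·d/n = 42·45/135 = 14.0000; b·c/n = 21·27/135 = 4.2000
Stratum 3 (≥ 60): n = 627; a·d/n = 267·100/627 = 42.5837; b·c/n = 145·115/627 = 26.5949
OR_MH = (14.8082 + 14.0000 + 42.5837) / (4.5205 + 4.2000 + 26.5949) = 71.3920 / 35.3154 = 2.02155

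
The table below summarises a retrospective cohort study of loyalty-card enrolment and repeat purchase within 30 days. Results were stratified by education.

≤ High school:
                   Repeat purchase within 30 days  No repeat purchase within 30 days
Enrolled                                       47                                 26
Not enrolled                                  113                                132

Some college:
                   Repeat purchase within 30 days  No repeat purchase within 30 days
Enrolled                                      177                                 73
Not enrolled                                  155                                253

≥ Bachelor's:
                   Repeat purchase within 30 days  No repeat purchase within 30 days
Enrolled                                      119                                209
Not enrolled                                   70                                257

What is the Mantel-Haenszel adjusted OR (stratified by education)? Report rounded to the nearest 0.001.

OR_MH = Σ(aᵢdᵢ/nᵢ) / Σ(bᵢcᵢ/nᵢ), where nᵢ is the stratum total.
Stratum 1 (≤ High school): n = 318; a·d/n = 47·132/318 = 19.5094; b·c/n = 26·113/318 = 9.2390
Stratum 2 (Some college): n = 658; a·d/n = 177·253/658 = 68.0562; b·c/n = 73·155/658 = 17.1960
Stratum 3 (≥ Bachelor's): n = 655; a·d/n = 119·257/655 = 46.6916; b·c/n = 209·70/655 = 22.3359
OR_MH = (19.5094 + 68.0562 + 46.6916) / (9.2390 + 17.1960 + 22.3359) = 134.2573 / 48.7709 = 2.75281

2.753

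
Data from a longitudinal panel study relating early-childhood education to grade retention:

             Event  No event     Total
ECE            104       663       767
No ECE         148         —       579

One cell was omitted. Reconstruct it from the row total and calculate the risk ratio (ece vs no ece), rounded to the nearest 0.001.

The missing cell is in the unexposed row: 579 − 148 = 431.
So a = 104, b = 663, c = 148, d = 431.
RR = [a/(a+b)] / [c/(c+d)] = (104/767) / (148/579) = 0.13559/0.25561 = 0.53046

0.530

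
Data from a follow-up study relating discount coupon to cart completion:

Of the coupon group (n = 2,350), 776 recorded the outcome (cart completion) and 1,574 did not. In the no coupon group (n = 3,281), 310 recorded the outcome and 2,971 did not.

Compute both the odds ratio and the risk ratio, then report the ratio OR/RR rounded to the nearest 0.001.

1.352

From the description: a = 776, b = 1574, c = 310, d = 2971.
OR = (776·2971)/(1574·310) = 2305496/487940 = 4.72496
Risk in exposed = 776/2350 = 0.33021; risk in unexposed = 310/3281 = 0.09448; RR = 3.49493
OR/RR = 4.72496 / 3.49493 = 1.35195
The outcome is not rare, so the OR lies further from 1 than the RR.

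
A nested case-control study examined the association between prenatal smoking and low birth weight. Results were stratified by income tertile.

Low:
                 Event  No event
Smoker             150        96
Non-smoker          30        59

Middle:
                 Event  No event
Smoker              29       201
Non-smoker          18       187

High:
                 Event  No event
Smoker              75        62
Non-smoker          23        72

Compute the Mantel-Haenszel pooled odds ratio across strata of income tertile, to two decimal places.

2.70

OR_MH = Σ(aᵢdᵢ/nᵢ) / Σ(bᵢcᵢ/nᵢ), where nᵢ is the stratum total.
Stratum 1 (Low): n = 335; a·d/n = 150·59/335 = 26.4179; b·c/n = 96·30/335 = 8.5970
Stratum 2 (Middle): n = 435; a·d/n = 29·187/435 = 12.4667; b·c/n = 201·18/435 = 8.3172
Stratum 3 (High): n = 232; a·d/n = 75·72/232 = 23.2759; b·c/n = 62·23/232 = 6.1466
OR_MH = (26.4179 + 12.4667 + 23.2759) / (8.5970 + 8.3172 + 6.1466) = 62.1604 / 23.0608 = 2.69550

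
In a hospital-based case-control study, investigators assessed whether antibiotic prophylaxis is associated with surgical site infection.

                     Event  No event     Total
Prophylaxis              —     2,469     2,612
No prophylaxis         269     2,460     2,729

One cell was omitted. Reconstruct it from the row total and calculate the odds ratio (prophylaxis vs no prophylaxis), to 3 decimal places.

0.530

The missing cell is in the exposed row: 2612 − 2469 = 143.
So a = 143, b = 2469, c = 269, d = 2460.
OR = (a·d)/(b·c) = (143 × 2460) / (2469 × 269) = 351780 / 664161 = 0.52966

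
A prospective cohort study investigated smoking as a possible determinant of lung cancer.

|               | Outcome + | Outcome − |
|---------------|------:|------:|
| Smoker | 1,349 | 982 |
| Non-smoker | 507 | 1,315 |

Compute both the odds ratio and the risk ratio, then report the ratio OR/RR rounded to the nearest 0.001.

Cells: a = 1349, b = 982, c = 507, d = 1315.
OR = (1349·1315)/(982·507) = 1773935/497874 = 3.56302
Risk in exposed = 1349/2331 = 0.57872; risk in unexposed = 507/1822 = 0.27827; RR = 2.07975
OR/RR = 3.56302 / 2.07975 = 1.71320
The outcome is not rare, so the OR lies further from 1 than the RR.

1.713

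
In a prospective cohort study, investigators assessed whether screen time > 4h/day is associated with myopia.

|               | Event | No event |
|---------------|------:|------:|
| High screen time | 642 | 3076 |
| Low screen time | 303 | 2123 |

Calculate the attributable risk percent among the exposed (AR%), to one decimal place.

27.7

Cells: a = 642, b = 3076, c = 303, d = 2123.
Risk in exposed = 642/3718 = 0.17267; risk in unexposed = 303/2426 = 0.12490.
RR = 0.17267/0.12490 = 1.38253
AR% = (RR − 1)/RR × 100 = (1.38253 − 1)/1.38253 × 100 = 27.6687%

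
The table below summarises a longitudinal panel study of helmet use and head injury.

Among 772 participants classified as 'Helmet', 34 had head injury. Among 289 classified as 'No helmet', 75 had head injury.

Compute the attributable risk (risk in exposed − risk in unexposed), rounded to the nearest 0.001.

-0.215

From the description: a = 34, b = 738, c = 75, d = 214.
Risk in exposed = 34/772 = 0.044041; risk in unexposed = 75/289 = 0.259516.
Risk difference = 0.044041 − 0.259516 = -0.215474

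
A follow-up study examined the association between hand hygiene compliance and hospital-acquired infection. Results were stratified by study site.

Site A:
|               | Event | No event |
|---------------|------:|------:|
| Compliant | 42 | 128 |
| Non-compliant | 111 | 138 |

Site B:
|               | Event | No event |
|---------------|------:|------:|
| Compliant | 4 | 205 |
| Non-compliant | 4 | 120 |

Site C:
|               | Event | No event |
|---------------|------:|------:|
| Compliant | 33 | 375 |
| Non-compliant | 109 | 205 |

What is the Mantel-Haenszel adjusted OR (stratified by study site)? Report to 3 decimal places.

0.265

OR_MH = Σ(aᵢdᵢ/nᵢ) / Σ(bᵢcᵢ/nᵢ), where nᵢ is the stratum total.
Stratum 1 (Site A): n = 419; a·d/n = 42·138/419 = 13.8329; b·c/n = 128·111/419 = 33.9093
Stratum 2 (Site B): n = 333; a·d/n = 4·120/333 = 1.4414; b·c/n = 205·4/333 = 2.4625
Stratum 3 (Site C): n = 722; a·d/n = 33·205/722 = 9.3698; b·c/n = 375·109/722 = 56.6136
OR_MH = (13.8329 + 1.4414 + 9.3698) / (33.9093 + 2.4625 + 56.6136) = 24.6442 / 92.9853 = 0.26503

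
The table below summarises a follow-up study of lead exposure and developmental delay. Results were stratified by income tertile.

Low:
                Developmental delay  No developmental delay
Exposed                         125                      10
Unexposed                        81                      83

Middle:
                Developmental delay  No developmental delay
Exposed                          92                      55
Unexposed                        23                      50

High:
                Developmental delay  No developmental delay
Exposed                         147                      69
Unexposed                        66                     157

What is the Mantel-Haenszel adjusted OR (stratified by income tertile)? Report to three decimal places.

5.744

OR_MH = Σ(aᵢdᵢ/nᵢ) / Σ(bᵢcᵢ/nᵢ), where nᵢ is the stratum total.
Stratum 1 (Low): n = 299; a·d/n = 125·83/299 = 34.6990; b·c/n = 10·81/299 = 2.7090
Stratum 2 (Middle): n = 220; a·d/n = 92·50/220 = 20.9091; b·c/n = 55·23/220 = 5.7500
Stratum 3 (High): n = 439; a·d/n = 147·157/439 = 52.5718; b·c/n = 69·66/439 = 10.3736
OR_MH = (34.6990 + 20.9091 + 52.5718) / (2.7090 + 5.7500 + 10.3736) = 108.1798 / 18.8326 = 5.74428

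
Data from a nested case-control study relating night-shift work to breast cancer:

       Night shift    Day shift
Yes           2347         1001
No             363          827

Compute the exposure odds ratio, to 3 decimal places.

Reading the table with exposure as columns: a = 2347 (Night shift, case), b = 363 (Night shift, non-case), c = 1001 (Day shift, case), d = 827.
OR = (a·d)/(b·c) = (2347 × 827) / (363 × 1001) = 1940969 / 363363 = 5.34168
The odds of breast cancer are about 5.34 times as high in the night shift group.

5.342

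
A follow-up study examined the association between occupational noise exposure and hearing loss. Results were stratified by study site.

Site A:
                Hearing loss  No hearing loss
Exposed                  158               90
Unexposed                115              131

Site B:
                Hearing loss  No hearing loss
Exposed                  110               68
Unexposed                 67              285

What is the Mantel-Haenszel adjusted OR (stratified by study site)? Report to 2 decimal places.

3.42

OR_MH = Σ(aᵢdᵢ/nᵢ) / Σ(bᵢcᵢ/nᵢ), where nᵢ is the stratum total.
Stratum 1 (Site A): n = 494; a·d/n = 158·131/494 = 41.8988; b·c/n = 90·115/494 = 20.9514
Stratum 2 (Site B): n = 530; a·d/n = 110·285/530 = 59.1509; b·c/n = 68·67/530 = 8.5962
OR_MH = (41.8988 + 59.1509) / (20.9514 + 8.5962) = 101.0497 / 29.5476 = 3.41989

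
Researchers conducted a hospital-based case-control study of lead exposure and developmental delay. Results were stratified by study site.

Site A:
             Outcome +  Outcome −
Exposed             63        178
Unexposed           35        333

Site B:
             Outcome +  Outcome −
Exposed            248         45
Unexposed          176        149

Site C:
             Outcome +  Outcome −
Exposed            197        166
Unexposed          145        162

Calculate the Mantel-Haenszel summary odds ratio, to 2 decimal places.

OR_MH = Σ(aᵢdᵢ/nᵢ) / Σ(bᵢcᵢ/nᵢ), where nᵢ is the stratum total.
Stratum 1 (Site A): n = 609; a·d/n = 63·333/609 = 34.4483; b·c/n = 178·35/609 = 10.2299
Stratum 2 (Site B): n = 618; a·d/n = 248·149/618 = 59.7929; b·c/n = 45·176/618 = 12.8155
Stratum 3 (Site C): n = 670; a·d/n = 197·162/670 = 47.6328; b·c/n = 166·145/670 = 35.9254
OR_MH = (34.4483 + 59.7929 + 47.6328) / (10.2299 + 12.8155 + 35.9254) = 141.8740 / 58.9708 = 2.40583

2.41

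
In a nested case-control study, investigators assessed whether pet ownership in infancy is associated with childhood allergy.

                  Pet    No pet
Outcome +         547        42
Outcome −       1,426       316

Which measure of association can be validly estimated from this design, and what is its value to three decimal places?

2.886

Reading the table with exposure as columns: a = 547 (Pet, case), b = 1426 (Pet, non-case), c = 42 (No pet, case), d = 316.
This is a nested case-control study: participants were sampled on outcome status, so risks in the source population cannot be estimated directly — relative risk is not valid here. The odds ratio is the appropriate measure.
OR = (a·d)/(b·c) = (547 × 316) / (1426 × 42) = 172852 / 59892 = 2.88606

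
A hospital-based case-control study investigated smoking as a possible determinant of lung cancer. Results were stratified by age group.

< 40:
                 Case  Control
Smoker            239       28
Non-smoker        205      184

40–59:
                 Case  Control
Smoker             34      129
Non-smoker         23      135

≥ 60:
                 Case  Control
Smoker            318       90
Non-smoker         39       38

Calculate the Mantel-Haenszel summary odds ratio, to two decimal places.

OR_MH = Σ(aᵢdᵢ/nᵢ) / Σ(bᵢcᵢ/nᵢ), where nᵢ is the stratum total.
Stratum 1 (< 40): n = 656; a·d/n = 239·184/656 = 67.0366; b·c/n = 28·205/656 = 8.7500
Stratum 2 (40–59): n = 321; a·d/n = 34·135/321 = 14.2991; b·c/n = 129·23/321 = 9.2430
Stratum 3 (≥ 60): n = 485; a·d/n = 318·38/485 = 24.9155; b·c/n = 90·39/485 = 7.2371
OR_MH = (67.0366 + 14.2991 + 24.9155) / (8.7500 + 9.2430 + 7.2371) = 106.2511 / 25.2301 = 4.21128

4.21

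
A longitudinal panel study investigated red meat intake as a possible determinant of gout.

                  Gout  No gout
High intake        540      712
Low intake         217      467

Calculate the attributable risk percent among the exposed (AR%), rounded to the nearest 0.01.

26.44

Cells: a = 540, b = 712, c = 217, d = 467.
Risk in exposed = 540/1252 = 0.43131; risk in unexposed = 217/684 = 0.31725.
RR = 0.43131/0.31725 = 1.35952
AR% = (RR − 1)/RR × 100 = (1.35952 − 1)/1.35952 × 100 = 26.4447%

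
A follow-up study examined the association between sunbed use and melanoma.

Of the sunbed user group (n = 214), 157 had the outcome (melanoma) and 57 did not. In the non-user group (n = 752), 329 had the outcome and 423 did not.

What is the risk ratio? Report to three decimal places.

From the description: a = 157, b = 57, c = 329, d = 423.
Risk in exposed = 157/214 = 0.73364; risk in unexposed = 329/752 = 0.43750.
RR = 0.73364 / 0.43750 = 1.67690
The risk among the exposed is 1.68 times that among the unexposed.

1.677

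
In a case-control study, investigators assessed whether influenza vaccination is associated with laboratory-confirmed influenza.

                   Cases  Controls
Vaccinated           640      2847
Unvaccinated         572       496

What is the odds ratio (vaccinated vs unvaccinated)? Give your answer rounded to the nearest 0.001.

0.195

Cells: a = 640, b = 2847, c = 572, d = 496.
OR = (a·d)/(b·c) = (640 × 496) / (2847 × 572) = 317440 / 1628484 = 0.19493
Exposure is associated with lower odds of laboratory-confirmed influenza (OR = 0.19 < 1).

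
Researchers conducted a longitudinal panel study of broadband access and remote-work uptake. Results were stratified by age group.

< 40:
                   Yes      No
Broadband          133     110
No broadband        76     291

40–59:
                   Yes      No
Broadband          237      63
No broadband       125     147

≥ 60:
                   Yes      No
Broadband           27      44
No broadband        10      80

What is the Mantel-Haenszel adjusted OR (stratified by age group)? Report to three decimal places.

OR_MH = Σ(aᵢdᵢ/nᵢ) / Σ(bᵢcᵢ/nᵢ), where nᵢ is the stratum total.
Stratum 1 (< 40): n = 610; a·d/n = 133·291/610 = 63.4475; b·c/n = 110·76/610 = 13.7049
Stratum 2 (40–59): n = 572; a·d/n = 237·147/572 = 60.9073; b·c/n = 63·125/572 = 13.7675
Stratum 3 (≥ 60): n = 161; a·d/n = 27·80/161 = 13.4161; b·c/n = 44·10/161 = 2.7329
OR_MH = (63.4475 + 60.9073 + 13.4161) / (13.7049 + 13.7675 + 2.7329) = 137.7710 / 30.2053 = 4.56115

4.561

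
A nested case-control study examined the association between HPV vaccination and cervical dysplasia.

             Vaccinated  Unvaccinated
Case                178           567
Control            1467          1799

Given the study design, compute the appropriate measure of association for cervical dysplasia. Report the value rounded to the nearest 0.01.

0.38

Reading the table with exposure as columns: a = 178 (Vaccinated, case), b = 1467 (Vaccinated, non-case), c = 567 (Unvaccinated, case), d = 1799.
This is a nested case-control study: participants were sampled on outcome status, so risks in the source population cannot be estimated directly — relative risk is not valid here. The odds ratio is the appropriate measure.
OR = (a·d)/(b·c) = (178 × 1799) / (1467 × 567) = 320222 / 831789 = 0.38498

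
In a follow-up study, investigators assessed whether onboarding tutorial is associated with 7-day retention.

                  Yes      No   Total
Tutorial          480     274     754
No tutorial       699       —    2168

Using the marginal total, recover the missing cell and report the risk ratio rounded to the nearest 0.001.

The missing cell is in the unexposed row: 2168 − 699 = 1469.
So a = 480, b = 274, c = 699, d = 1469.
RR = [a/(a+b)] / [c/(c+d)] = (480/754) / (699/2168) = 0.63660/0.32242 = 1.97448

1.974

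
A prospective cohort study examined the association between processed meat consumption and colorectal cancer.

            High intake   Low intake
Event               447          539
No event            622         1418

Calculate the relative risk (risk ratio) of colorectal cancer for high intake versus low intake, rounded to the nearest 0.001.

Reading the table with exposure as columns: a = 447 (High intake, case), b = 622 (High intake, non-case), c = 539 (Low intake, case), d = 1418.
Risk in exposed = 447/1069 = 0.41815; risk in unexposed = 539/1957 = 0.27542.
RR = 0.41815 / 0.27542 = 1.51821
The risk among the exposed is 1.52 times that among the unexposed.

1.518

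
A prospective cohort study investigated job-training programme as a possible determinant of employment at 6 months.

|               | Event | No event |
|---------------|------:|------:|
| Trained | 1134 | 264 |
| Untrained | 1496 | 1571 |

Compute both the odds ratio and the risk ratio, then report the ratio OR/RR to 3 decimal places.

2.712

Cells: a = 1134, b = 264, c = 1496, d = 1571.
OR = (1134·1571)/(264·1496) = 1781514/394944 = 4.51080
Risk in exposed = 1134/1398 = 0.81116; risk in unexposed = 1496/3067 = 0.48777; RR = 1.66298
OR/RR = 4.51080 / 1.66298 = 2.71247
The outcome is not rare, so the OR lies further from 1 than the RR.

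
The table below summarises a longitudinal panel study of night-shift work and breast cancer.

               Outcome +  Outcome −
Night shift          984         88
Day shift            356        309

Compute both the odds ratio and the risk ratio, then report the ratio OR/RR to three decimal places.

Cells: a = 984, b = 88, c = 356, d = 309.
OR = (984·309)/(88·356) = 304056/31328 = 9.70557
Risk in exposed = 984/1072 = 0.91791; risk in unexposed = 356/665 = 0.53534; RR = 1.71464
OR/RR = 9.70557 / 1.71464 = 5.66042
The outcome is not rare, so the OR lies further from 1 than the RR.

5.660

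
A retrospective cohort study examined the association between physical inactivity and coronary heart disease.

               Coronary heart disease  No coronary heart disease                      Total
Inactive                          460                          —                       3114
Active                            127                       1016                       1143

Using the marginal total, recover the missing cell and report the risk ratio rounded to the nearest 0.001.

The missing cell is in the exposed row: 3114 − 460 = 2654.
So a = 460, b = 2654, c = 127, d = 1016.
RR = [a/(a+b)] / [c/(c+d)] = (460/3114) / (127/1143) = 0.14772/0.11111 = 1.32948

1.329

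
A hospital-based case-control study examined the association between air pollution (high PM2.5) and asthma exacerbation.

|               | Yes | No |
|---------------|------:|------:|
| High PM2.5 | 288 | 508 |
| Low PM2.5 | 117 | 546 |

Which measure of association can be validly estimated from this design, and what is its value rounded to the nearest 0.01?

Cells: a = 288, b = 508, c = 117, d = 546.
This is a hospital-based case-control study: participants were sampled on outcome status, so risks in the source population cannot be estimated directly — relative risk is not valid here. The odds ratio is the appropriate measure.
OR = (a·d)/(b·c) = (288 × 546) / (508 × 117) = 157248 / 59436 = 2.64567

2.65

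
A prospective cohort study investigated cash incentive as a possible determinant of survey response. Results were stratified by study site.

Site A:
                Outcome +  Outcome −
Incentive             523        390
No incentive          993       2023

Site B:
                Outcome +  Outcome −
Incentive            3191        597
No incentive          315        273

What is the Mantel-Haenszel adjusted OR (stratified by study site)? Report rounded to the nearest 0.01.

3.31

OR_MH = Σ(aᵢdᵢ/nᵢ) / Σ(bᵢcᵢ/nᵢ), where nᵢ is the stratum total.
Stratum 1 (Site A): n = 3929; a·d/n = 523·2023/3929 = 269.2871; b·c/n = 390·993/3929 = 98.5671
Stratum 2 (Site B): n = 4376; a·d/n = 3191·273/4376 = 199.0729; b·c/n = 597·315/4376 = 42.9742
OR_MH = (269.2871 + 199.0729) / (98.5671 + 42.9742) = 468.3600 / 141.5412 = 3.30900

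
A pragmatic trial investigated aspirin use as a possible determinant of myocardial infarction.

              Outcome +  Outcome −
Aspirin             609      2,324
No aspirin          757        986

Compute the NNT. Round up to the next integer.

Risk in treated group = 609/2933 = 0.20764; risk in control = 757/1743 = 0.43431.
Absolute risk reduction = 0.43431 − 0.20764 = 0.22667
NNT = 1 / ARR = 1 / 0.22667 = 4.412 → round up → 5

5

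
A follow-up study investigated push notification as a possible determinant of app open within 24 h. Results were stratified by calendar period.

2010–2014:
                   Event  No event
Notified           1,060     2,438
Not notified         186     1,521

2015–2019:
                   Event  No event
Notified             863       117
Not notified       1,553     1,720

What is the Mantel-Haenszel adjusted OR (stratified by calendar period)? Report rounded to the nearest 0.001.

5.074

OR_MH = Σ(aᵢdᵢ/nᵢ) / Σ(bᵢcᵢ/nᵢ), where nᵢ is the stratum total.
Stratum 1 (2010–2014): n = 5205; a·d/n = 1060·1521/5205 = 309.7522; b·c/n = 2438·186/5205 = 87.1216
Stratum 2 (2015–2019): n = 4253; a·d/n = 863·1720/4253 = 349.0148; b·c/n = 117·1553/4253 = 42.7230
OR_MH = (309.7522 + 349.0148) / (87.1216 + 42.7230) = 658.7670 / 129.8446 = 5.07350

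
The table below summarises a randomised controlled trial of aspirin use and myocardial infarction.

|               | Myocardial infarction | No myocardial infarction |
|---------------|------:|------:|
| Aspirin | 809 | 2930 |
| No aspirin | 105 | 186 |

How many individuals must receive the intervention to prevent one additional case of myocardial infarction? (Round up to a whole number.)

Risk in treated group = 809/3739 = 0.21637; risk in control = 105/291 = 0.36082.
Absolute risk reduction = 0.36082 − 0.21637 = 0.14446
NNT = 1 / ARR = 1 / 0.14446 = 6.922 → round up → 7

7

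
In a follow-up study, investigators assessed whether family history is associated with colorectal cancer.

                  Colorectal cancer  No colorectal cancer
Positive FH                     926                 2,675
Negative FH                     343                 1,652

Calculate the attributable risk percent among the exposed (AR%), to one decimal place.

Cells: a = 926, b = 2675, c = 343, d = 1652.
Risk in exposed = 926/3601 = 0.25715; risk in unexposed = 343/1995 = 0.17193.
RR = 0.25715/0.17193 = 1.49567
AR% = (RR − 1)/RR × 100 = (1.49567 − 1)/1.49567 × 100 = 33.1405%

33.1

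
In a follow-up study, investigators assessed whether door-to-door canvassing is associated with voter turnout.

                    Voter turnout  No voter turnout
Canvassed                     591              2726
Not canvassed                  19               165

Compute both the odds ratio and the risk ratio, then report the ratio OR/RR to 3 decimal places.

Cells: a = 591, b = 2726, c = 19, d = 165.
OR = (591·165)/(2726·19) = 97515/51794 = 1.88275
Risk in exposed = 591/3317 = 0.17817; risk in unexposed = 19/184 = 0.10326; RR = 1.72547
OR/RR = 1.88275 / 1.72547 = 1.09115
The outcome is not rare, so the OR lies further from 1 than the RR.

1.091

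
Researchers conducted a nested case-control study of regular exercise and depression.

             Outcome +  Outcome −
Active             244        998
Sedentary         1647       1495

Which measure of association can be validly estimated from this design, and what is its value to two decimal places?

0.22

Cells: a = 244, b = 998, c = 1647, d = 1495.
This is a nested case-control study: participants were sampled on outcome status, so risks in the source population cannot be estimated directly — relative risk is not valid here. The odds ratio is the appropriate measure.
OR = (a·d)/(b·c) = (244 × 1495) / (998 × 1647) = 364780 / 1643706 = 0.22193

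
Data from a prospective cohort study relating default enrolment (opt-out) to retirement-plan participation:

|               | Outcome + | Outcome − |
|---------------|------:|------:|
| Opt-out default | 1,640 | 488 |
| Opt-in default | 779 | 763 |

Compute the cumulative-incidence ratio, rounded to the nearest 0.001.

Cells: a = 1640, b = 488, c = 779, d = 763.
Risk in exposed = 1640/2128 = 0.77068; risk in unexposed = 779/1542 = 0.50519.
RR = 0.77068 / 0.50519 = 1.52552
The risk among the exposed is 1.53 times that among the unexposed.

1.526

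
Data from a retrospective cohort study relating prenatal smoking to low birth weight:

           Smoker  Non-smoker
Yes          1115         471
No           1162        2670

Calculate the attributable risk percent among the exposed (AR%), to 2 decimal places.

Reading the table with exposure as columns: a = 1115 (Smoker, case), b = 1162 (Smoker, non-case), c = 471 (Non-smoker, case), d = 2670.
Risk in exposed = 1115/2277 = 0.48968; risk in unexposed = 471/3141 = 0.14995.
RR = 0.48968/0.14995 = 3.26557
AR% = (RR − 1)/RR × 100 = (3.26557 − 1)/3.26557 × 100 = 69.3775%

69.38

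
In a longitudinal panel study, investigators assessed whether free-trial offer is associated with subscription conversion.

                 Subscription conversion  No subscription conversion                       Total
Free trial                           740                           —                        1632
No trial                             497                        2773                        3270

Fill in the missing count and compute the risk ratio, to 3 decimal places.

The missing cell is in the exposed row: 1632 − 740 = 892.
So a = 740, b = 892, c = 497, d = 2773.
RR = [a/(a+b)] / [c/(c+d)] = (740/1632) / (497/3270) = 0.45343/0.15199 = 2.98334

2.983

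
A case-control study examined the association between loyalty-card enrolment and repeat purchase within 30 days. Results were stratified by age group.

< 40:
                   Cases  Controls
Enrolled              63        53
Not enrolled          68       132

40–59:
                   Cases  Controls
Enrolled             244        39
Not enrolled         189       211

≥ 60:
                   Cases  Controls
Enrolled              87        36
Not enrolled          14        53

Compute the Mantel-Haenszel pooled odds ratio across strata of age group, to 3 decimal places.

OR_MH = Σ(aᵢdᵢ/nᵢ) / Σ(bᵢcᵢ/nᵢ), where nᵢ is the stratum total.
Stratum 1 (< 40): n = 316; a·d/n = 63·132/316 = 26.3165; b·c/n = 53·68/316 = 11.4051
Stratum 2 (40–59): n = 683; a·d/n = 244·211/683 = 75.3792; b·c/n = 39·189/683 = 10.7921
Stratum 3 (≥ 60): n = 190; a·d/n = 87·53/190 = 24.2684; b·c/n = 36·14/190 = 2.6526
OR_MH = (26.3165 + 75.3792 + 24.2684) / (11.4051 + 10.7921 + 2.6526) = 125.9641 / 24.8498 = 5.06902

5.069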